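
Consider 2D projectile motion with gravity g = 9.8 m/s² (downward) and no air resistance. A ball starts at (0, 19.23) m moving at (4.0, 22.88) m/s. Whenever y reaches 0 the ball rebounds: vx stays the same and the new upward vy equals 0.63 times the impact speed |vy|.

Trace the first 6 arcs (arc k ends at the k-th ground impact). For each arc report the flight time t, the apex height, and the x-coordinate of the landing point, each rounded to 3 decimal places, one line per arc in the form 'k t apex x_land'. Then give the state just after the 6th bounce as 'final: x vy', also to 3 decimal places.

1 5.397 45.939 21.586
2 3.858 18.233 37.018
3 2.431 7.237 46.741
4 1.531 2.872 52.866
5 0.965 1.140 56.724
6 0.608 0.452 59.155
final: 59.155 1.876

Arc 1: start y=19.230, vy=22.880 → t=5.397, apex=45.939, x_land=21.586, impact vy=-30.007
  bounce: vy ← 0.63·30.007 = 18.904
Arc 2: start y=0.000, vy=18.904 → t=3.858, apex=18.233, x_land=37.018, impact vy=-18.904
  bounce: vy ← 0.63·18.904 = 11.910
Arc 3: start y=0.000, vy=11.910 → t=2.431, apex=7.237, x_land=46.741, impact vy=-11.910
  bounce: vy ← 0.63·11.910 = 7.503
Arc 4: start y=0.000, vy=7.503 → t=1.531, apex=2.872, x_land=52.866, impact vy=-7.503
  bounce: vy ← 0.63·7.503 = 4.727
Arc 5: start y=0.000, vy=4.727 → t=0.965, apex=1.140, x_land=56.724, impact vy=-4.727
  bounce: vy ← 0.63·4.727 = 2.978
Arc 6: start y=0.000, vy=2.978 → t=0.608, apex=0.452, x_land=59.155, impact vy=-2.978
  bounce: vy ← 0.63·2.978 = 1.876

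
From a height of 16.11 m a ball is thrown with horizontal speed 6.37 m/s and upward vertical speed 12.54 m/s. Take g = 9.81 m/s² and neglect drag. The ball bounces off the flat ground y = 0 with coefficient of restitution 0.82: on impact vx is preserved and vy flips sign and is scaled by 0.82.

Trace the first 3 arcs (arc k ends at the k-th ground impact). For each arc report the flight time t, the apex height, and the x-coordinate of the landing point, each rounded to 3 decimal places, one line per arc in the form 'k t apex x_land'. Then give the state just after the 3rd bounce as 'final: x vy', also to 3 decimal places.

Arc 1: start y=16.110, vy=12.540 → t=3.496, apex=24.125, x_land=22.270, impact vy=-21.756
  bounce: vy ← 0.82·21.756 = 17.840
Arc 2: start y=0.000, vy=17.840 → t=3.637, apex=16.222, x_land=45.438, impact vy=-17.840
  bounce: vy ← 0.82·17.840 = 14.629
Arc 3: start y=0.000, vy=14.629 → t=2.982, apex=10.907, x_land=64.436, impact vy=-14.629
  bounce: vy ← 0.82·14.629 = 11.996

1 3.496 24.125 22.270
2 3.637 16.222 45.438
3 2.982 10.907 64.436
final: 64.436 11.996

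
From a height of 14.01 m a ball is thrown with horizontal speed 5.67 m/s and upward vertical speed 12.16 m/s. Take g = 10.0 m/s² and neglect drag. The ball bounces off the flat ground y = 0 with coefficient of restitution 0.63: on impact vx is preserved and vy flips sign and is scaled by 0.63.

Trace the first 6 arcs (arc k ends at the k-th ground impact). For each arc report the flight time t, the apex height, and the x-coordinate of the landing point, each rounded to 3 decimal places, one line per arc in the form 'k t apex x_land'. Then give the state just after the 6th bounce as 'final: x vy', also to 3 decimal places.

Arc 1: start y=14.010, vy=12.160 → t=3.285, apex=21.403, x_land=18.626, impact vy=-20.690
  bounce: vy ← 0.63·20.690 = 13.035
Arc 2: start y=0.000, vy=13.035 → t=2.607, apex=8.495, x_land=33.407, impact vy=-13.035
  bounce: vy ← 0.63·13.035 = 8.212
Arc 3: start y=0.000, vy=8.212 → t=1.642, apex=3.372, x_land=42.719, impact vy=-8.212
  bounce: vy ← 0.63·8.212 = 5.173
Arc 4: start y=0.000, vy=5.173 → t=1.035, apex=1.338, x_land=48.586, impact vy=-5.173
  bounce: vy ← 0.63·5.173 = 3.259
Arc 5: start y=0.000, vy=3.259 → t=0.652, apex=0.531, x_land=52.282, impact vy=-3.259
  bounce: vy ← 0.63·3.259 = 2.053
Arc 6: start y=0.000, vy=2.053 → t=0.411, apex=0.211, x_land=54.610, impact vy=-2.053
  bounce: vy ← 0.63·2.053 = 1.294

1 3.285 21.403 18.626
2 2.607 8.495 33.407
3 1.642 3.372 42.719
4 1.035 1.338 48.586
5 0.652 0.531 52.282
6 0.411 0.211 54.610
final: 54.610 1.294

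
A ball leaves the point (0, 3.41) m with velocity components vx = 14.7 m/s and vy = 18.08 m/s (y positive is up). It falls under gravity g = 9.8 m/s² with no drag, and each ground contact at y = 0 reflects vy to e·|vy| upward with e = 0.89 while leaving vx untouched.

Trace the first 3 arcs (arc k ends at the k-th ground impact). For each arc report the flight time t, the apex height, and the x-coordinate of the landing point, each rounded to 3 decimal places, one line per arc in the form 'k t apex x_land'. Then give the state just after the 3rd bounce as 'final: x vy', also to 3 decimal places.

1 3.870 20.088 56.884
2 3.604 15.912 109.863
3 3.208 12.604 157.015
final: 157.015 13.988

Arc 1: start y=3.410, vy=18.080 → t=3.870, apex=20.088, x_land=56.884, impact vy=-19.842
  bounce: vy ← 0.89·19.842 = 17.660
Arc 2: start y=0.000, vy=17.660 → t=3.604, apex=15.912, x_land=109.863, impact vy=-17.660
  bounce: vy ← 0.89·17.660 = 15.717
Arc 3: start y=0.000, vy=15.717 → t=3.208, apex=12.604, x_land=157.015, impact vy=-15.717
  bounce: vy ← 0.89·15.717 = 13.988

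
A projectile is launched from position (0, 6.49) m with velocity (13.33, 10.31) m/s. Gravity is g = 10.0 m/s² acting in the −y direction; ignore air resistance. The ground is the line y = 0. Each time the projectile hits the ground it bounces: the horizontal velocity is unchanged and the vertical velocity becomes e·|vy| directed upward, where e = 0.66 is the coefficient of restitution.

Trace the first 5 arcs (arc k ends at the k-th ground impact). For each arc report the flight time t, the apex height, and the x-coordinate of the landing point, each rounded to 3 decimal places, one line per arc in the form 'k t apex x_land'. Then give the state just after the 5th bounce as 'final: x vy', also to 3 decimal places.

Arc 1: start y=6.490, vy=10.310 → t=2.568, apex=11.805, x_land=34.225, impact vy=-15.365
  bounce: vy ← 0.66·15.365 = 10.141
Arc 2: start y=0.000, vy=10.141 → t=2.028, apex=5.142, x_land=61.262, impact vy=-10.141
  bounce: vy ← 0.66·10.141 = 6.693
Arc 3: start y=0.000, vy=6.693 → t=1.339, apex=2.240, x_land=79.106, impact vy=-6.693
  bounce: vy ← 0.66·6.693 = 4.417
Arc 4: start y=0.000, vy=4.417 → t=0.883, apex=0.976, x_land=90.883, impact vy=-4.417
  bounce: vy ← 0.66·4.417 = 2.916
Arc 5: start y=0.000, vy=2.916 → t=0.583, apex=0.425, x_land=98.656, impact vy=-2.916
  bounce: vy ← 0.66·2.916 = 1.924

1 2.568 11.805 34.225
2 2.028 5.142 61.262
3 1.339 2.240 79.106
4 0.883 0.976 90.883
5 0.583 0.425 98.656
final: 98.656 1.924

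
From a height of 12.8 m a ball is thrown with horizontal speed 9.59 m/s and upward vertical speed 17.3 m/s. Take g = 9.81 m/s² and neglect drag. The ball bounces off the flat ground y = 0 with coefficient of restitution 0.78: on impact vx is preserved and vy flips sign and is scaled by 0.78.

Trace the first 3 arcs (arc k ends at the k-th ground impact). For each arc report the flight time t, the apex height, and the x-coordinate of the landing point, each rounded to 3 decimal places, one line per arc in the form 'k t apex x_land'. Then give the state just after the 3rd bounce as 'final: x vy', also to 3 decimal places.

Arc 1: start y=12.800, vy=17.300 → t=4.155, apex=28.054, x_land=39.847, impact vy=-23.461
  bounce: vy ← 0.78·23.461 = 18.300
Arc 2: start y=0.000, vy=18.300 → t=3.731, apex=17.068, x_land=75.626, impact vy=-18.300
  bounce: vy ← 0.78·18.300 = 14.274
Arc 3: start y=0.000, vy=14.274 → t=2.910, apex=10.384, x_land=103.533, impact vy=-14.274
  bounce: vy ← 0.78·14.274 = 11.134

1 4.155 28.054 39.847
2 3.731 17.068 75.626
3 2.910 10.384 103.533
final: 103.533 11.134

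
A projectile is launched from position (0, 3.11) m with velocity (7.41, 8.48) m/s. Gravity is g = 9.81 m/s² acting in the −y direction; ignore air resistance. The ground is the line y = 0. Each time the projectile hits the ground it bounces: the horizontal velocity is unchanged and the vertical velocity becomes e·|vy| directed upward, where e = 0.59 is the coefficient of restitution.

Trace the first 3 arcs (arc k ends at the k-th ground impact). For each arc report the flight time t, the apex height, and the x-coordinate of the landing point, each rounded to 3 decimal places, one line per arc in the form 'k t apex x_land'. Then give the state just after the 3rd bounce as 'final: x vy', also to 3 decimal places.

Arc 1: start y=3.110, vy=8.480 → t=2.040, apex=6.775, x_land=15.114, impact vy=-11.529
  bounce: vy ← 0.59·11.529 = 6.802
Arc 2: start y=0.000, vy=6.802 → t=1.387, apex=2.358, x_land=25.391, impact vy=-6.802
  bounce: vy ← 0.59·6.802 = 4.013
Arc 3: start y=0.000, vy=4.013 → t=0.818, apex=0.821, x_land=31.454, impact vy=-4.013
  bounce: vy ← 0.59·4.013 = 2.368

1 2.040 6.775 15.114
2 1.387 2.358 25.391
3 0.818 0.821 31.454
final: 31.454 2.368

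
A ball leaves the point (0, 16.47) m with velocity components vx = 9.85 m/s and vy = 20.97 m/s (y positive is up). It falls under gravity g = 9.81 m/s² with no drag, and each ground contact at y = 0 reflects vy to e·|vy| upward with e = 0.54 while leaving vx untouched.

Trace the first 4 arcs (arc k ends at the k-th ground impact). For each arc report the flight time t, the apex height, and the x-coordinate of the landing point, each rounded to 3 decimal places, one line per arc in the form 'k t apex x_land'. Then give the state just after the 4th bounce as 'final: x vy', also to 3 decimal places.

Arc 1: start y=16.470, vy=20.970 → t=4.953, apex=38.883, x_land=48.788, impact vy=-27.620
  bounce: vy ← 0.54·27.620 = 14.915
Arc 2: start y=0.000, vy=14.915 → t=3.041, apex=11.338, x_land=78.740, impact vy=-14.915
  bounce: vy ← 0.54·14.915 = 8.054
Arc 3: start y=0.000, vy=8.054 → t=1.642, apex=3.306, x_land=94.914, impact vy=-8.054
  bounce: vy ← 0.54·8.054 = 4.349
Arc 4: start y=0.000, vy=4.349 → t=0.887, apex=0.964, x_land=103.648, impact vy=-4.349
  bounce: vy ← 0.54·4.349 = 2.349

1 4.953 38.883 48.788
2 3.041 11.338 78.740
3 1.642 3.306 94.914
4 0.887 0.964 103.648
final: 103.648 2.349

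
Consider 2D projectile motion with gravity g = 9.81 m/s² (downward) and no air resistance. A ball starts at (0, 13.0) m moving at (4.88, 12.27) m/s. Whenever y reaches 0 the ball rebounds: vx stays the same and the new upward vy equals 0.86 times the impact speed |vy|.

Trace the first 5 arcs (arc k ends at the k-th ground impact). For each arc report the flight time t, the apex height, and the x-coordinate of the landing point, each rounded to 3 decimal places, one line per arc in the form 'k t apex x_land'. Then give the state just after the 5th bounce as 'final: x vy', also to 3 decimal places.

Arc 1: start y=13.000, vy=12.270 → t=3.304, apex=20.673, x_land=16.122, impact vy=-20.140
  bounce: vy ← 0.86·20.140 = 17.320
Arc 2: start y=0.000, vy=17.320 → t=3.531, apex=15.290, x_land=33.354, impact vy=-17.320
  bounce: vy ← 0.86·17.320 = 14.895
Arc 3: start y=0.000, vy=14.895 → t=3.037, apex=11.309, x_land=48.174, impact vy=-14.895
  bounce: vy ← 0.86·14.895 = 12.810
Arc 4: start y=0.000, vy=12.810 → t=2.612, apex=8.364, x_land=60.919, impact vy=-12.810
  bounce: vy ← 0.86·12.810 = 11.017
Arc 5: start y=0.000, vy=11.017 → t=2.246, apex=6.186, x_land=71.879, impact vy=-11.017
  bounce: vy ← 0.86·11.017 = 9.474

1 3.304 20.673 16.122
2 3.531 15.290 33.354
3 3.037 11.309 48.174
4 2.612 8.364 60.919
5 2.246 6.186 71.879
final: 71.879 9.474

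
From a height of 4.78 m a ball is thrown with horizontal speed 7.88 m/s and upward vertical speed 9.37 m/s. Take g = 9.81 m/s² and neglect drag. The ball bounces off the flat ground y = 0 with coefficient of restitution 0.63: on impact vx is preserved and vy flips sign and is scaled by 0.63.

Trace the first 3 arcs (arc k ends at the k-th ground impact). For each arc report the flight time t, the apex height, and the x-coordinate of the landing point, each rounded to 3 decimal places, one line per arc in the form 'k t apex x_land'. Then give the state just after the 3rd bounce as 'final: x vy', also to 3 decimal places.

Arc 1: start y=4.780, vy=9.370 → t=2.329, apex=9.255, x_land=18.351, impact vy=-13.475
  bounce: vy ← 0.63·13.475 = 8.489
Arc 2: start y=0.000, vy=8.489 → t=1.731, apex=3.673, x_land=31.989, impact vy=-8.489
  bounce: vy ← 0.63·8.489 = 5.348
Arc 3: start y=0.000, vy=5.348 → t=1.090, apex=1.458, x_land=40.581, impact vy=-5.348
  bounce: vy ← 0.63·5.348 = 3.369

1 2.329 9.255 18.351
2 1.731 3.673 31.989
3 1.090 1.458 40.581
final: 40.581 3.369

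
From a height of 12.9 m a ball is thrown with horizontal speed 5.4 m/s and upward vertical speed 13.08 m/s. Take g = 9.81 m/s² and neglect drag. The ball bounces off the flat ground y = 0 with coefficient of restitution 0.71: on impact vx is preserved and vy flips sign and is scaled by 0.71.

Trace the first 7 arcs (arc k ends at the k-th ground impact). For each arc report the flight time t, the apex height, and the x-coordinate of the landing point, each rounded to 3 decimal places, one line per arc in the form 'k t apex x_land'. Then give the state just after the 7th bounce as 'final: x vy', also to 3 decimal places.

1 3.433 21.620 18.537
2 2.981 10.899 34.636
3 2.117 5.494 46.066
4 1.503 2.770 54.181
5 1.067 1.396 59.943
6 0.758 0.704 64.034
7 0.538 0.355 66.939
final: 66.939 1.873

Arc 1: start y=12.900, vy=13.080 → t=3.433, apex=21.620, x_land=18.537, impact vy=-20.596
  bounce: vy ← 0.71·20.596 = 14.623
Arc 2: start y=0.000, vy=14.623 → t=2.981, apex=10.899, x_land=34.636, impact vy=-14.623
  bounce: vy ← 0.71·14.623 = 10.382
Arc 3: start y=0.000, vy=10.382 → t=2.117, apex=5.494, x_land=46.066, impact vy=-10.382
  bounce: vy ← 0.71·10.382 = 7.371
Arc 4: start y=0.000, vy=7.371 → t=1.503, apex=2.770, x_land=54.181, impact vy=-7.371
  bounce: vy ← 0.71·7.371 = 5.234
Arc 5: start y=0.000, vy=5.234 → t=1.067, apex=1.396, x_land=59.943, impact vy=-5.234
  bounce: vy ← 0.71·5.234 = 3.716
Arc 6: start y=0.000, vy=3.716 → t=0.758, apex=0.704, x_land=64.034, impact vy=-3.716
  bounce: vy ← 0.71·3.716 = 2.638
Arc 7: start y=0.000, vy=2.638 → t=0.538, apex=0.355, x_land=66.939, impact vy=-2.638
  bounce: vy ← 0.71·2.638 = 1.873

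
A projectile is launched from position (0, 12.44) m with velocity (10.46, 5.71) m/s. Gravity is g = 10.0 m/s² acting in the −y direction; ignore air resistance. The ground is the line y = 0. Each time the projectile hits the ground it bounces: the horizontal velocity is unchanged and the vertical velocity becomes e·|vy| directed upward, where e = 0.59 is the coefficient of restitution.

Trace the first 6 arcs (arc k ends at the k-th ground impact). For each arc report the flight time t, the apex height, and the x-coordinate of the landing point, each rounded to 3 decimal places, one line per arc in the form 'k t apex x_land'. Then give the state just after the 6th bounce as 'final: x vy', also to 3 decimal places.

1 2.249 14.070 23.519
2 1.979 4.898 44.225
3 1.168 1.705 56.441
4 0.689 0.593 63.648
5 0.407 0.207 67.901
6 0.240 0.072 70.409
final: 70.409 0.708

Arc 1: start y=12.440, vy=5.710 → t=2.249, apex=14.070, x_land=23.519, impact vy=-16.775
  bounce: vy ← 0.59·16.775 = 9.897
Arc 2: start y=0.000, vy=9.897 → t=1.979, apex=4.898, x_land=44.225, impact vy=-9.897
  bounce: vy ← 0.59·9.897 = 5.839
Arc 3: start y=0.000, vy=5.839 → t=1.168, apex=1.705, x_land=56.441, impact vy=-5.839
  bounce: vy ← 0.59·5.839 = 3.445
Arc 4: start y=0.000, vy=3.445 → t=0.689, apex=0.593, x_land=63.648, impact vy=-3.445
  bounce: vy ← 0.59·3.445 = 2.033
Arc 5: start y=0.000, vy=2.033 → t=0.407, apex=0.207, x_land=67.901, impact vy=-2.033
  bounce: vy ← 0.59·2.033 = 1.199
Arc 6: start y=0.000, vy=1.199 → t=0.240, apex=0.072, x_land=70.409, impact vy=-1.199
  bounce: vy ← 0.59·1.199 = 0.708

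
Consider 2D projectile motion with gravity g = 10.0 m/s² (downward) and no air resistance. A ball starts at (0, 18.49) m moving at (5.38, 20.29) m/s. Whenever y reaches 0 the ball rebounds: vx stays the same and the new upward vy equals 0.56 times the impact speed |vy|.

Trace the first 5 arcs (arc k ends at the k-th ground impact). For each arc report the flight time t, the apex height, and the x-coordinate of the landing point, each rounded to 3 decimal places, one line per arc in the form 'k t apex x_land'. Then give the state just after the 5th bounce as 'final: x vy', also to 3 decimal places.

Arc 1: start y=18.490, vy=20.290 → t=4.825, apex=39.074, x_land=25.956, impact vy=-27.955
  bounce: vy ← 0.56·27.955 = 15.655
Arc 2: start y=0.000, vy=15.655 → t=3.131, apex=12.254, x_land=42.800, impact vy=-15.655
  bounce: vy ← 0.56·15.655 = 8.767
Arc 3: start y=0.000, vy=8.767 → t=1.753, apex=3.843, x_land=52.233, impact vy=-8.767
  bounce: vy ← 0.56·8.767 = 4.909
Arc 4: start y=0.000, vy=4.909 → t=0.982, apex=1.205, x_land=57.516, impact vy=-4.909
  bounce: vy ← 0.56·4.909 = 2.749
Arc 5: start y=0.000, vy=2.749 → t=0.550, apex=0.378, x_land=60.474, impact vy=-2.749
  bounce: vy ← 0.56·2.749 = 1.540

1 4.825 39.074 25.956
2 3.131 12.254 42.800
3 1.753 3.843 52.233
4 0.982 1.205 57.516
5 0.550 0.378 60.474
final: 60.474 1.540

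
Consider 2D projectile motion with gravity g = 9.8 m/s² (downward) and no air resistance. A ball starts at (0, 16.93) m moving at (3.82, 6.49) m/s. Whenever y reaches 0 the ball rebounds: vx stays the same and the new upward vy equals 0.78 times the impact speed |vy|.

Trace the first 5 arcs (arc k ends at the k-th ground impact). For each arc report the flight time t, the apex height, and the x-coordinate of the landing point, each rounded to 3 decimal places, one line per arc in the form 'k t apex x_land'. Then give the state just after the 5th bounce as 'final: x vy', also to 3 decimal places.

1 2.635 19.079 10.068
2 3.078 11.608 21.826
3 2.401 7.062 30.998
4 1.873 4.297 38.153
5 1.461 2.614 43.733
final: 43.733 5.583

Arc 1: start y=16.930, vy=6.490 → t=2.635, apex=19.079, x_land=10.068, impact vy=-19.338
  bounce: vy ← 0.78·19.338 = 15.083
Arc 2: start y=0.000, vy=15.083 → t=3.078, apex=11.608, x_land=21.826, impact vy=-15.083
  bounce: vy ← 0.78·15.083 = 11.765
Arc 3: start y=0.000, vy=11.765 → t=2.401, apex=7.062, x_land=30.998, impact vy=-11.765
  bounce: vy ← 0.78·11.765 = 9.177
Arc 4: start y=0.000, vy=9.177 → t=1.873, apex=4.297, x_land=38.153, impact vy=-9.177
  bounce: vy ← 0.78·9.177 = 7.158
Arc 5: start y=0.000, vy=7.158 → t=1.461, apex=2.614, x_land=43.733, impact vy=-7.158
  bounce: vy ← 0.78·7.158 = 5.583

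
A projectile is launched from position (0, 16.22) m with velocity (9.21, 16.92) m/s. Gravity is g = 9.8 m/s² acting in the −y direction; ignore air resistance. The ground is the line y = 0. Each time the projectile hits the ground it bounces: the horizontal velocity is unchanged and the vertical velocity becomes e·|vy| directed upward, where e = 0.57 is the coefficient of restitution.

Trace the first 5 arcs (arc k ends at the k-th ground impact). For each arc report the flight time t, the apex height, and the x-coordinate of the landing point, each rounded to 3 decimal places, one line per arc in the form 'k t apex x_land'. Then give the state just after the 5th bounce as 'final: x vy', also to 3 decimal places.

Arc 1: start y=16.220, vy=16.920 → t=4.235, apex=30.826, x_land=39.002, impact vy=-24.580
  bounce: vy ← 0.57·24.580 = 14.011
Arc 2: start y=0.000, vy=14.011 → t=2.859, apex=10.016, x_land=65.337, impact vy=-14.011
  bounce: vy ← 0.57·14.011 = 7.986
Arc 3: start y=0.000, vy=7.986 → t=1.630, apex=3.254, x_land=80.347, impact vy=-7.986
  bounce: vy ← 0.57·7.986 = 4.552
Arc 4: start y=0.000, vy=4.552 → t=0.929, apex=1.057, x_land=88.904, impact vy=-4.552
  bounce: vy ← 0.57·4.552 = 2.595
Arc 5: start y=0.000, vy=2.595 → t=0.530, apex=0.343, x_land=93.781, impact vy=-2.595
  bounce: vy ← 0.57·2.595 = 1.479

1 4.235 30.826 39.002
2 2.859 10.016 65.337
3 1.630 3.254 80.347
4 0.929 1.057 88.904
5 0.530 0.343 93.781
final: 93.781 1.479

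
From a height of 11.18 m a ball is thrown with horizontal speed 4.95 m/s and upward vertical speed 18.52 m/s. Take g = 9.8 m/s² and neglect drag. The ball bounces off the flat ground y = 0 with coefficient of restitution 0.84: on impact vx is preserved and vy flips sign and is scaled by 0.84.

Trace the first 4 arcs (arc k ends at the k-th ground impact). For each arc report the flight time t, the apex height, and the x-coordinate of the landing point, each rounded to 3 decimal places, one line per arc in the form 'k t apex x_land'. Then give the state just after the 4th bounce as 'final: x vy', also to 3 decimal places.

Arc 1: start y=11.180, vy=18.520 → t=4.309, apex=28.680, x_land=21.330, impact vy=-23.709
  bounce: vy ← 0.84·23.709 = 19.916
Arc 2: start y=0.000, vy=19.916 → t=4.064, apex=20.236, x_land=41.449, impact vy=-19.916
  bounce: vy ← 0.84·19.916 = 16.729
Arc 3: start y=0.000, vy=16.729 → t=3.414, apex=14.279, x_land=58.349, impact vy=-16.729
  bounce: vy ← 0.84·16.729 = 14.052
Arc 4: start y=0.000, vy=14.052 → t=2.868, apex=10.075, x_land=72.544, impact vy=-14.052
  bounce: vy ← 0.84·14.052 = 11.804

1 4.309 28.680 21.330
2 4.064 20.236 41.449
3 3.414 14.279 58.349
4 2.868 10.075 72.544
final: 72.544 11.804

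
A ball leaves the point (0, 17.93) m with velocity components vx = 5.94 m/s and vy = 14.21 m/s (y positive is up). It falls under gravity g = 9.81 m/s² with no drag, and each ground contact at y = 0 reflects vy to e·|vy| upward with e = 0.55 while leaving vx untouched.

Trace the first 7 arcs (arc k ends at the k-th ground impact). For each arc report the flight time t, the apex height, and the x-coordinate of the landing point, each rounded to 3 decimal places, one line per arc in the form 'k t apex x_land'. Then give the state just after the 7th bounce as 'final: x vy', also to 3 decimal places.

1 3.847 28.222 22.852
2 2.639 8.537 38.525
3 1.451 2.582 47.146
4 0.798 0.781 51.887
5 0.439 0.236 54.494
6 0.241 0.071 55.928
7 0.133 0.022 56.717
final: 56.717 0.358

Arc 1: start y=17.930, vy=14.210 → t=3.847, apex=28.222, x_land=22.852, impact vy=-23.531
  bounce: vy ← 0.55·23.531 = 12.942
Arc 2: start y=0.000, vy=12.942 → t=2.639, apex=8.537, x_land=38.525, impact vy=-12.942
  bounce: vy ← 0.55·12.942 = 7.118
Arc 3: start y=0.000, vy=7.118 → t=1.451, apex=2.582, x_land=47.146, impact vy=-7.118
  bounce: vy ← 0.55·7.118 = 3.915
Arc 4: start y=0.000, vy=3.915 → t=0.798, apex=0.781, x_land=51.887, impact vy=-3.915
  bounce: vy ← 0.55·3.915 = 2.153
Arc 5: start y=0.000, vy=2.153 → t=0.439, apex=0.236, x_land=54.494, impact vy=-2.153
  bounce: vy ← 0.55·2.153 = 1.184
Arc 6: start y=0.000, vy=1.184 → t=0.241, apex=0.071, x_land=55.928, impact vy=-1.184
  bounce: vy ← 0.55·1.184 = 0.651
Arc 7: start y=0.000, vy=0.651 → t=0.133, apex=0.022, x_land=56.717, impact vy=-0.651
  bounce: vy ← 0.55·0.651 = 0.358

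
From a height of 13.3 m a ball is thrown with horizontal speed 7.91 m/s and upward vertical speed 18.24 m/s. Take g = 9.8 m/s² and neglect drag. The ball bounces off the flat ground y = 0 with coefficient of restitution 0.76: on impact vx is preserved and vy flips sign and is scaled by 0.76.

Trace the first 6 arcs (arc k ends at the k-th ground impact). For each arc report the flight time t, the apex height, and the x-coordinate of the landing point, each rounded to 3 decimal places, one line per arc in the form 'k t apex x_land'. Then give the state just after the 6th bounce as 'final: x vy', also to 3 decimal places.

Arc 1: start y=13.300, vy=18.240 → t=4.347, apex=30.274, x_land=34.384, impact vy=-24.359
  bounce: vy ← 0.76·24.359 = 18.513
Arc 2: start y=0.000, vy=18.513 → t=3.778, apex=17.486, x_land=64.269, impact vy=-18.513
  bounce: vy ← 0.76·18.513 = 14.070
Arc 3: start y=0.000, vy=14.070 → t=2.871, apex=10.100, x_land=86.982, impact vy=-14.070
  bounce: vy ← 0.76·14.070 = 10.693
Arc 4: start y=0.000, vy=10.693 → t=2.182, apex=5.834, x_land=104.244, impact vy=-10.693
  bounce: vy ← 0.76·10.693 = 8.127
Arc 5: start y=0.000, vy=8.127 → t=1.659, apex=3.370, x_land=117.363, impact vy=-8.127
  bounce: vy ← 0.76·8.127 = 6.176
Arc 6: start y=0.000, vy=6.176 → t=1.260, apex=1.946, x_land=127.333, impact vy=-6.176
  bounce: vy ← 0.76·6.176 = 4.694

1 4.347 30.274 34.384
2 3.778 17.486 64.269
3 2.871 10.100 86.982
4 2.182 5.834 104.244
5 1.659 3.370 117.363
6 1.260 1.946 127.333
final: 127.333 4.694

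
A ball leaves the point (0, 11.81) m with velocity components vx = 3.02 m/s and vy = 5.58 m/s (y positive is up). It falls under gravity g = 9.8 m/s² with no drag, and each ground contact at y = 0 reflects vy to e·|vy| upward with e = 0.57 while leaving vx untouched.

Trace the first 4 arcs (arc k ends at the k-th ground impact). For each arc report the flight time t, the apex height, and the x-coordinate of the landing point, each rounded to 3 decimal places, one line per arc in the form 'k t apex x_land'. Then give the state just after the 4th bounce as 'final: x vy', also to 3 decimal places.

1 2.223 13.399 6.713
2 1.885 4.353 12.406
3 1.075 1.414 15.651
4 0.612 0.460 17.501
final: 17.501 1.711

Arc 1: start y=11.810, vy=5.580 → t=2.223, apex=13.399, x_land=6.713, impact vy=-16.205
  bounce: vy ← 0.57·16.205 = 9.237
Arc 2: start y=0.000, vy=9.237 → t=1.885, apex=4.353, x_land=12.406, impact vy=-9.237
  bounce: vy ← 0.57·9.237 = 5.265
Arc 3: start y=0.000, vy=5.265 → t=1.075, apex=1.414, x_land=15.651, impact vy=-5.265
  bounce: vy ← 0.57·5.265 = 3.001
Arc 4: start y=0.000, vy=3.001 → t=0.612, apex=0.460, x_land=17.501, impact vy=-3.001
  bounce: vy ← 0.57·3.001 = 1.711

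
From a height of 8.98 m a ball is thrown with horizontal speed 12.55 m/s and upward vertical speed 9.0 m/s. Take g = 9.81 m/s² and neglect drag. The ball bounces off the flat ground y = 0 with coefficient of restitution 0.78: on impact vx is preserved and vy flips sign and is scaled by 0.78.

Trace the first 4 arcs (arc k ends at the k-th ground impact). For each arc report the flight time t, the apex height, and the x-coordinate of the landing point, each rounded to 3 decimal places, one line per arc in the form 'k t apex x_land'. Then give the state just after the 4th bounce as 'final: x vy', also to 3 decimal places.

1 2.552 13.108 32.030
2 2.550 7.975 64.036
3 1.989 4.852 89.000
4 1.552 2.952 108.472
final: 108.472 5.936

Arc 1: start y=8.980, vy=9.000 → t=2.552, apex=13.108, x_land=32.030, impact vy=-16.037
  bounce: vy ← 0.78·16.037 = 12.509
Arc 2: start y=0.000, vy=12.509 → t=2.550, apex=7.975, x_land=64.036, impact vy=-12.509
  bounce: vy ← 0.78·12.509 = 9.757
Arc 3: start y=0.000, vy=9.757 → t=1.989, apex=4.852, x_land=89.000, impact vy=-9.757
  bounce: vy ← 0.78·9.757 = 7.610
Arc 4: start y=0.000, vy=7.610 → t=1.552, apex=2.952, x_land=108.472, impact vy=-7.610
  bounce: vy ← 0.78·7.610 = 5.936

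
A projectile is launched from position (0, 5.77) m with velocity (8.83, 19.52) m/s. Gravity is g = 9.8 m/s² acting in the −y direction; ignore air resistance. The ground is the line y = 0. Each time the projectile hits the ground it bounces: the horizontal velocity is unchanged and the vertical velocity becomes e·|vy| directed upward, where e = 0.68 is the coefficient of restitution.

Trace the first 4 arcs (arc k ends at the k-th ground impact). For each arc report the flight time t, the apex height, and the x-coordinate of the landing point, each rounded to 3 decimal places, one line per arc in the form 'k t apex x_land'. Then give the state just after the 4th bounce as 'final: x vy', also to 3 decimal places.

Arc 1: start y=5.770, vy=19.520 → t=4.260, apex=25.210, x_land=37.617, impact vy=-22.229
  bounce: vy ← 0.68·22.229 = 15.116
Arc 2: start y=0.000, vy=15.116 → t=3.085, apex=11.657, x_land=64.856, impact vy=-15.116
  bounce: vy ← 0.68·15.116 = 10.279
Arc 3: start y=0.000, vy=10.279 → t=2.098, apex=5.390, x_land=83.378, impact vy=-10.279
  bounce: vy ← 0.68·10.279 = 6.989
Arc 4: start y=0.000, vy=6.989 → t=1.426, apex=2.492, x_land=95.973, impact vy=-6.989
  bounce: vy ← 0.68·6.989 = 4.753

1 4.260 25.210 37.617
2 3.085 11.657 64.856
3 2.098 5.390 83.378
4 1.426 2.492 95.973
final: 95.973 4.753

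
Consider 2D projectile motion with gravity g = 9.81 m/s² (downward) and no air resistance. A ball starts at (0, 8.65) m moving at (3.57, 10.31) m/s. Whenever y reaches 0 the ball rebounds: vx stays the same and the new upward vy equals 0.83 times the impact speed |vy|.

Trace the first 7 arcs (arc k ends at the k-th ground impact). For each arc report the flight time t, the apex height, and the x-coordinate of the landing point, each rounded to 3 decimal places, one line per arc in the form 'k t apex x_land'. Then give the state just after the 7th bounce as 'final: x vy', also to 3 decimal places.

1 2.744 14.068 9.798
2 2.811 9.691 19.834
3 2.333 6.676 28.164
4 1.937 4.599 35.078
5 1.607 3.168 40.817
6 1.334 2.183 45.580
7 1.107 1.504 49.533
final: 49.533 4.508

Arc 1: start y=8.650, vy=10.310 → t=2.744, apex=14.068, x_land=9.798, impact vy=-16.614
  bounce: vy ← 0.83·16.614 = 13.789
Arc 2: start y=0.000, vy=13.789 → t=2.811, apex=9.691, x_land=19.834, impact vy=-13.789
  bounce: vy ← 0.83·13.789 = 11.445
Arc 3: start y=0.000, vy=11.445 → t=2.333, apex=6.676, x_land=28.164, impact vy=-11.445
  bounce: vy ← 0.83·11.445 = 9.499
Arc 4: start y=0.000, vy=9.499 → t=1.937, apex=4.599, x_land=35.078, impact vy=-9.499
  bounce: vy ← 0.83·9.499 = 7.884
Arc 5: start y=0.000, vy=7.884 → t=1.607, apex=3.168, x_land=40.817, impact vy=-7.884
  bounce: vy ← 0.83·7.884 = 6.544
Arc 6: start y=0.000, vy=6.544 → t=1.334, apex=2.183, x_land=45.580, impact vy=-6.544
  bounce: vy ← 0.83·6.544 = 5.432
Arc 7: start y=0.000, vy=5.432 → t=1.107, apex=1.504, x_land=49.533, impact vy=-5.432
  bounce: vy ← 0.83·5.432 = 4.508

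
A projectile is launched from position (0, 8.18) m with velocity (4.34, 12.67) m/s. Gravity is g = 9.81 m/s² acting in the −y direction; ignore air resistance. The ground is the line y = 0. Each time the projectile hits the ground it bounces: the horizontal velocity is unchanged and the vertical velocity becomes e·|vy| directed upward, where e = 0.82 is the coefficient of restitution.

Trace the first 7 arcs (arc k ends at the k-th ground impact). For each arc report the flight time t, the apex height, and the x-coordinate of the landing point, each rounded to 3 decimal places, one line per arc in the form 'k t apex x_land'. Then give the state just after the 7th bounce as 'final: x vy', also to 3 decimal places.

Arc 1: start y=8.180, vy=12.670 → t=3.118, apex=16.362, x_land=13.532, impact vy=-17.917
  bounce: vy ← 0.82·17.917 = 14.692
Arc 2: start y=0.000, vy=14.692 → t=2.995, apex=11.002, x_land=26.532, impact vy=-14.692
  bounce: vy ← 0.82·14.692 = 12.047
Arc 3: start y=0.000, vy=12.047 → t=2.456, apex=7.398, x_land=37.191, impact vy=-12.047
  bounce: vy ← 0.82·12.047 = 9.879
Arc 4: start y=0.000, vy=9.879 → t=2.014, apex=4.974, x_land=45.932, impact vy=-9.879
  bounce: vy ← 0.82·9.879 = 8.101
Arc 5: start y=0.000, vy=8.101 → t=1.652, apex=3.345, x_land=53.100, impact vy=-8.101
  bounce: vy ← 0.82·8.101 = 6.643
Arc 6: start y=0.000, vy=6.643 → t=1.354, apex=2.249, x_land=58.977, impact vy=-6.643
  bounce: vy ← 0.82·6.643 = 5.447
Arc 7: start y=0.000, vy=5.447 → t=1.110, apex=1.512, x_land=63.797, impact vy=-5.447
  bounce: vy ← 0.82·5.447 = 4.466

1 3.118 16.362 13.532
2 2.995 11.002 26.532
3 2.456 7.398 37.191
4 2.014 4.974 45.932
5 1.652 3.345 53.100
6 1.354 2.249 58.977
7 1.110 1.512 63.797
final: 63.797 4.466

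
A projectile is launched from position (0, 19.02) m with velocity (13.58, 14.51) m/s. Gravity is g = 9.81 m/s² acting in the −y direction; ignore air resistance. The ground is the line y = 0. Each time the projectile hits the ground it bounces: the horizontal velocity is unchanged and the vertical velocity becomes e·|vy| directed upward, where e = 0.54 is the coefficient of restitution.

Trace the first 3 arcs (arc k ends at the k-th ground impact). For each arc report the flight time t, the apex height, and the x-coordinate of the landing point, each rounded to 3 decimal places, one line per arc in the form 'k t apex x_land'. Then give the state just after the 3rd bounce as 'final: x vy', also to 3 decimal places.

1 3.942 29.751 53.531
2 2.660 8.675 89.652
3 1.436 2.530 109.157
final: 109.157 3.804

Arc 1: start y=19.020, vy=14.510 → t=3.942, apex=29.751, x_land=53.531, impact vy=-24.160
  bounce: vy ← 0.54·24.160 = 13.046
Arc 2: start y=0.000, vy=13.046 → t=2.660, apex=8.675, x_land=89.652, impact vy=-13.046
  bounce: vy ← 0.54·13.046 = 7.045
Arc 3: start y=0.000, vy=7.045 → t=1.436, apex=2.530, x_land=109.157, impact vy=-7.045
  bounce: vy ← 0.54·7.045 = 3.804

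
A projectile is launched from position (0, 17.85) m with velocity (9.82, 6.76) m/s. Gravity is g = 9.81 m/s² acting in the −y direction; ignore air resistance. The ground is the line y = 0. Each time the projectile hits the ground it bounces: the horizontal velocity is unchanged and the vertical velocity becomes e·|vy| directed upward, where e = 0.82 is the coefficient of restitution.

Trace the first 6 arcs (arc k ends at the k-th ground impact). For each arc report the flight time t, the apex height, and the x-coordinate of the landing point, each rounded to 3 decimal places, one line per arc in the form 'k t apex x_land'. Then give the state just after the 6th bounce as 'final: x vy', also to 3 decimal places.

Arc 1: start y=17.850, vy=6.760 → t=2.717, apex=20.179, x_land=26.685, impact vy=-19.898
  bounce: vy ← 0.82·19.898 = 16.316
Arc 2: start y=0.000, vy=16.316 → t=3.326, apex=13.568, x_land=59.350, impact vy=-16.316
  bounce: vy ← 0.82·16.316 = 13.379
Arc 3: start y=0.000, vy=13.379 → t=2.728, apex=9.123, x_land=86.136, impact vy=-13.379
  bounce: vy ← 0.82·13.379 = 10.971
Arc 4: start y=0.000, vy=10.971 → t=2.237, apex=6.135, x_land=108.100, impact vy=-10.971
  bounce: vy ← 0.82·10.971 = 8.996
Arc 5: start y=0.000, vy=8.996 → t=1.834, apex=4.125, x_land=126.110, impact vy=-8.996
  bounce: vy ← 0.82·8.996 = 7.377
Arc 6: start y=0.000, vy=7.377 → t=1.504, apex=2.774, x_land=140.879, impact vy=-7.377
  bounce: vy ← 0.82·7.377 = 6.049

1 2.717 20.179 26.685
2 3.326 13.568 59.350
3 2.728 9.123 86.136
4 2.237 6.135 108.100
5 1.834 4.125 126.110
6 1.504 2.774 140.879
final: 140.879 6.049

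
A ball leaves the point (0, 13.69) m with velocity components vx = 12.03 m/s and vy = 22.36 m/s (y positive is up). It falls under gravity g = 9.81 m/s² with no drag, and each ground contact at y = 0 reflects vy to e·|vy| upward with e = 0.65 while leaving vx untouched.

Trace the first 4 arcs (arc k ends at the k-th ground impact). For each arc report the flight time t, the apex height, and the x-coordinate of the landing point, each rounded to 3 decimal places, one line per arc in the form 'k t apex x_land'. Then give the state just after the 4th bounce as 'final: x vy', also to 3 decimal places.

Arc 1: start y=13.690, vy=22.360 → t=5.105, apex=39.173, x_land=61.417, impact vy=-27.723
  bounce: vy ← 0.65·27.723 = 18.020
Arc 2: start y=0.000, vy=18.020 → t=3.674, apex=16.550, x_land=105.613, impact vy=-18.020
  bounce: vy ← 0.65·18.020 = 11.713
Arc 3: start y=0.000, vy=11.713 → t=2.388, apex=6.993, x_land=134.340, impact vy=-11.713
  bounce: vy ← 0.65·11.713 = 7.613
Arc 4: start y=0.000, vy=7.613 → t=1.552, apex=2.954, x_land=153.013, impact vy=-7.613
  bounce: vy ← 0.65·7.613 = 4.949

1 5.105 39.173 61.417
2 3.674 16.550 105.613
3 2.388 6.993 134.340
4 1.552 2.954 153.013
final: 153.013 4.949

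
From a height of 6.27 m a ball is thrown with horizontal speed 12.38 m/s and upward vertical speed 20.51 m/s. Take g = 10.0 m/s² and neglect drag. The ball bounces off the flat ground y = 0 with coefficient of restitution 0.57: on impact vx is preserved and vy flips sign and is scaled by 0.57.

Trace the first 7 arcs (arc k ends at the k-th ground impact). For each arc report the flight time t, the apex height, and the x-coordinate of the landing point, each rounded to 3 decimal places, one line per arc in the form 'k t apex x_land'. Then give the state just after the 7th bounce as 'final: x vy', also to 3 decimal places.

1 4.388 27.303 54.321
2 2.664 8.871 87.301
3 1.518 2.882 106.099
4 0.866 0.936 116.814
5 0.493 0.304 122.922
6 0.281 0.099 126.403
7 0.160 0.032 128.387
final: 128.387 0.457

Arc 1: start y=6.270, vy=20.510 → t=4.388, apex=27.303, x_land=54.321, impact vy=-23.368
  bounce: vy ← 0.57·23.368 = 13.320
Arc 2: start y=0.000, vy=13.320 → t=2.664, apex=8.871, x_land=87.301, impact vy=-13.320
  bounce: vy ← 0.57·13.320 = 7.592
Arc 3: start y=0.000, vy=7.592 → t=1.518, apex=2.882, x_land=106.099, impact vy=-7.592
  bounce: vy ← 0.57·7.592 = 4.328
Arc 4: start y=0.000, vy=4.328 → t=0.866, apex=0.936, x_land=116.814, impact vy=-4.328
  bounce: vy ← 0.57·4.328 = 2.467
Arc 5: start y=0.000, vy=2.467 → t=0.493, apex=0.304, x_land=122.922, impact vy=-2.467
  bounce: vy ← 0.57·2.467 = 1.406
Arc 6: start y=0.000, vy=1.406 → t=0.281, apex=0.099, x_land=126.403, impact vy=-1.406
  bounce: vy ← 0.57·1.406 = 0.801
Arc 7: start y=0.000, vy=0.801 → t=0.160, apex=0.032, x_land=128.387, impact vy=-0.801
  bounce: vy ← 0.57·0.801 = 0.457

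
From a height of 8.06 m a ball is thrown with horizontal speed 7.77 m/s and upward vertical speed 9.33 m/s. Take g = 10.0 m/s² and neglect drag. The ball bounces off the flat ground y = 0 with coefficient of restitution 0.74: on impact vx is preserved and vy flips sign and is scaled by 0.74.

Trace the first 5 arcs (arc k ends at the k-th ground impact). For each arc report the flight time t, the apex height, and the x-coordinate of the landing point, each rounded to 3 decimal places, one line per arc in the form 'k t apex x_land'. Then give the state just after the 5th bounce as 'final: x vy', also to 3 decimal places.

Arc 1: start y=8.060, vy=9.330 → t=2.509, apex=12.412, x_land=19.492, impact vy=-15.756
  bounce: vy ← 0.74·15.756 = 11.659
Arc 2: start y=0.000, vy=11.659 → t=2.332, apex=6.797, x_land=37.610, impact vy=-11.659
  bounce: vy ← 0.74·11.659 = 8.628
Arc 3: start y=0.000, vy=8.628 → t=1.726, apex=3.722, x_land=51.018, impact vy=-8.628
  bounce: vy ← 0.74·8.628 = 6.385
Arc 4: start y=0.000, vy=6.385 → t=1.277, apex=2.038, x_land=60.940, impact vy=-6.385
  bounce: vy ← 0.74·6.385 = 4.725
Arc 5: start y=0.000, vy=4.725 → t=0.945, apex=1.116, x_land=68.282, impact vy=-4.725
  bounce: vy ← 0.74·4.725 = 3.496

1 2.509 12.412 19.492
2 2.332 6.797 37.610
3 1.726 3.722 51.018
4 1.277 2.038 60.940
5 0.945 1.116 68.282
final: 68.282 3.496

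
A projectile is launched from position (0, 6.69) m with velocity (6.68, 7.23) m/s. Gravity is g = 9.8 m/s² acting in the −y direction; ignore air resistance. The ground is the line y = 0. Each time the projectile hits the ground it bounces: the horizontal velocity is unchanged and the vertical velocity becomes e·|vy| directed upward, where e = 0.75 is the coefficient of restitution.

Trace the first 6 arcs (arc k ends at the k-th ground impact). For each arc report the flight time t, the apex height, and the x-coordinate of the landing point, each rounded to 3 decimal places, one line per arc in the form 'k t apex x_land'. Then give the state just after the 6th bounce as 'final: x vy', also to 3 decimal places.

1 2.120 9.357 14.159
2 2.073 5.263 28.006
3 1.555 2.961 38.390
4 1.166 1.665 46.179
5 0.874 0.937 52.020
6 0.656 0.527 56.402
final: 56.402 2.410

Arc 1: start y=6.690, vy=7.230 → t=2.120, apex=9.357, x_land=14.159, impact vy=-13.542
  bounce: vy ← 0.75·13.542 = 10.157
Arc 2: start y=0.000, vy=10.157 → t=2.073, apex=5.263, x_land=28.006, impact vy=-10.157
  bounce: vy ← 0.75·10.157 = 7.618
Arc 3: start y=0.000, vy=7.618 → t=1.555, apex=2.961, x_land=38.390, impact vy=-7.618
  bounce: vy ← 0.75·7.618 = 5.713
Arc 4: start y=0.000, vy=5.713 → t=1.166, apex=1.665, x_land=46.179, impact vy=-5.713
  bounce: vy ← 0.75·5.713 = 4.285
Arc 5: start y=0.000, vy=4.285 → t=0.874, apex=0.937, x_land=52.020, impact vy=-4.285
  bounce: vy ← 0.75·4.285 = 3.214
Arc 6: start y=0.000, vy=3.214 → t=0.656, apex=0.527, x_land=56.402, impact vy=-3.214
  bounce: vy ← 0.75·3.214 = 2.410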